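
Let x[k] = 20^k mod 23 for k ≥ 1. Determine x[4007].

19

Computing terms: x[1] = 20; x[2] = 9; x[3] = 19; x[4] = 12; x[5] = 10; x[6] = 16; x[7] = 21; x[8] = 6; x[9] = 5; x[10] = 8; x[11] = 22; x[12] = 3; x[13] = 14; x[14] = 4; x[15] = 11; x[16] = 13; x[17] = 7; x[18] = 2; x[19] = 17; x[20] = 18; x[21] = 15; x[22] = 1; x[23] = 20.
Since x[23] = x[1] = 20, the sequence is periodic with period 22.
So x[4007] = x[1 + ((4007-1) mod 22)] = x[3] = 19.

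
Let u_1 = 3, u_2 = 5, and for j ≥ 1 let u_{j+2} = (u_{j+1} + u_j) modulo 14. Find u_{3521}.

3

Listing terms: u_1 = 3,  u_2 = 5,  u_3 = 8,  u_4 = 13,  u_5 = 7,  u_6 = 6,  u_7 = 13,  u_8 = 5,  u_9 = 4,  u_{10} = 9,  u_{11} = 13,  u_{12} = 8,  u_{13} = 7,  u_{14} = 1,  u_{15} = 8,  u_{16} = 9,  u_{17} = 3,  u_{18} = 12,  u_{19} = 1,  u_{20} = 13,  u_{21} = 0,  u_{22} = 13,  u_{23} = 13,  u_{24} = 12,  u_{25} = 11,  u_{26} = 9,  u_{27} = 6,  u_{28} = 1,  u_{29} = 7,  u_{30} = 8,  u_{31} = 1,  u_{32} = 9,  u_{33} = 10,  u_{34} = 5,  u_{35} = 1,  u_{36} = 6,  u_{37} = 7,  u_{38} = 13,  u_{39} = 6,  u_{40} = 5,  u_{41} = 11,  u_{42} = 2,  u_{43} = 13,  u_{44} = 1,  u_{45} = 0,  u_{46} = 1,  u_{47} = 1,  u_{48} = 2,  u_{49} = 3,  u_{50} = 5.
Since (u_{49}, u_{50}) = (u_1, u_2) = (3, 5) (two consecutive terms determine the rest), the sequence is periodic with period 48.
So u_{3521} = u_{1 + ((3521-1) mod 48)} = u_{17} = 3.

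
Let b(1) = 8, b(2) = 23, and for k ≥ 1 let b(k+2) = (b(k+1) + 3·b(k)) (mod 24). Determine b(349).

8

Listing terms: b(1) = 8, b(2) = 23, b(3) = 23, b(4) = 20, b(5) = 17, b(6) = 5, b(7) = 8, b(8) = 23.
The sequence repeats with period 6.
(349 - 1) mod 6 = 0, so b(349) = b(1) = 8.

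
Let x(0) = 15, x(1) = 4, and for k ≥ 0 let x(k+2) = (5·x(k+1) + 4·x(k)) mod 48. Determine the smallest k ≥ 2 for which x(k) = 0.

Listing terms: x(0) = 15,  x(1) = 4,  x(2) = 32,  x(3) = 32,  x(4) = 0,  x(5) = 32,  x(6) = 16,  x(7) = 16,  x(8) = 0,  x(9) = 16,  x(10) = 32,  x(11) = 32.
Since (x(10), x(11)) = (x(2), x(3)) = (32, 32) (two consecutive terms determine the rest), the sequence is eventually periodic: after a pre-period of length 2 it cycles with period 8.
The value 0 first appears (with k ≥ 2) at x(4).

4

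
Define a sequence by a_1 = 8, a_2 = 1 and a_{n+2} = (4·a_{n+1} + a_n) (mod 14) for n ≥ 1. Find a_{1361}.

8

We have a_1 = 8, a_2 = 1, a_3 = 12, a_4 = 7, a_5 = 12, a_6 = 13, a_7 = 8, a_8 = 3, a_9 = 6, a_{10} = 13, a_{11} = 2, a_{12} = 7, a_{13} = 2, a_{14} = 1, a_{15} = 6, a_{16} = 11, a_{17} = 8, a_{18} = 1.
Since (a_{17}, a_{18}) = (a_1, a_2) = (8, 1) (two consecutive terms determine the rest), the sequence is periodic with period 16.
So a_{1361} = a_{1 + ((1361-1) mod 16)} = a_1 = 8.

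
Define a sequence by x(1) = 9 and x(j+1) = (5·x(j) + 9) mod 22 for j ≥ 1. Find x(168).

4

x(1) = 9, x(2) = 10, x(3) = 15, x(4) = 18, x(5) = 11, x(6) = 20, x(7) = 21, x(8) = 4, x(9) = 7, x(10) = 0, x(11) = 9.
The sequence repeats with period 10.
So x(168) = x(1 + ((168-1) mod 10)) = x(8) = 4.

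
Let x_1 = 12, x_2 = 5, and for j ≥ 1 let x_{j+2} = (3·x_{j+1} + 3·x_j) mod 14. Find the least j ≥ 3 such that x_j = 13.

x_1 = 12; x_2 = 5; x_3 = 9; x_4 = 0; x_5 = 13; x_6 = 11; x_7 = 2; x_8 = 11; x_9 = 11; x_{10} = 10; x_{11} = 7; x_{12} = 9; x_{13} = 6; x_{14} = 3; x_{15} = 13; x_{16} = 6; x_{17} = 1; x_{18} = 7; x_{19} = 10; x_{20} = 9; x_{21} = 1; x_{22} = 2; x_{23} = 9; x_{24} = 5; x_{25} = 0; x_{26} = 1; x_{27} = 3; x_{28} = 12; x_{29} = 3; x_{30} = 3; x_{31} = 4; x_{32} = 7; x_{33} = 5; x_{34} = 8; x_{35} = 11; x_{36} = 1; x_{37} = 8; x_{38} = 13; x_{39} = 7; x_{40} = 4; x_{41} = 5; x_{42} = 13; x_{43} = 12; x_{44} = 5.
The sequence repeats with period 42.
The value 13 first appears (with j ≥ 3) at x_5.

5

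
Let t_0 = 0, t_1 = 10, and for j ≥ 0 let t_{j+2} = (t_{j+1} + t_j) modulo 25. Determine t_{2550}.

0

t_0 = 0,  t_1 = 10,  t_2 = 10,  t_3 = 20,  t_4 = 5,  t_5 = 0,  t_6 = 5,  t_7 = 5,  t_8 = 10,  t_9 = 15,  t_{10} = 0,  t_{11} = 15,  t_{12} = 15,  t_{13} = 5,  t_{14} = 20,  t_{15} = 0,  t_{16} = 20,  t_{17} = 20,  t_{18} = 15,  t_{19} = 10,  t_{20} = 0,  t_{21} = 10.
Since (t_{20}, t_{21}) = (t_0, t_1) = (0, 10) (two consecutive terms determine the rest), the sequence is periodic with period 20.
(2550 - 0) mod 20 = 10, so t_{2550} = t_{10} = 0.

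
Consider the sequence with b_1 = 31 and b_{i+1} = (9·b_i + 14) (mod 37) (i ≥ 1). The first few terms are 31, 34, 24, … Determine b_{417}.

24

Listing terms: b_1 = 31; b_2 = 34; b_3 = 24; b_4 = 8; b_5 = 12; b_6 = 11; b_7 = 2; b_8 = 32; b_9 = 6; b_{10} = 31.
The sequence repeats with period 9.
So b_{417} = b_{1 + ((417-1) mod 9)} = b_3 = 24.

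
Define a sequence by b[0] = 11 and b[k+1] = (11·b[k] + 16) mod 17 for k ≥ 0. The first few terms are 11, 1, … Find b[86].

4

Computing terms: b[0] = 11; b[1] = 1; b[2] = 10; b[3] = 7; b[4] = 8; b[5] = 2; b[6] = 4; b[7] = 9; b[8] = 13; b[9] = 6; b[10] = 14; b[11] = 0; b[12] = 16; b[13] = 5; b[14] = 3; b[15] = 15; b[16] = 11.
The sequence repeats with period 16.
(86 - 0) mod 16 = 6, so b[86] = b[6] = 4.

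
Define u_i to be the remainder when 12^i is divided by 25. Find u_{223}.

3

Listing terms: u_1 = 12; u_2 = 19; u_3 = 3; u_4 = 11; u_5 = 7; u_6 = 9; u_7 = 8; u_8 = 21; u_9 = 2; u_{10} = 24; u_{11} = 13; u_{12} = 6; u_{13} = 22; u_{14} = 14; u_{15} = 18; u_{16} = 16; u_{17} = 17; u_{18} = 4; u_{19} = 23; u_{20} = 1; u_{21} = 12.
The sequence repeats with period 20.
So u_{223} = u_{1 + ((223-1) mod 20)} = u_3 = 3.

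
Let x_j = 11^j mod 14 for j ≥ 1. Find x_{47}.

We have x_1 = 11,  x_2 = 9,  x_3 = 1,  x_4 = 11.
The sequence repeats with period 3.
So x_{47} = x_{1 + ((47-1) mod 3)} = x_2 = 9.

9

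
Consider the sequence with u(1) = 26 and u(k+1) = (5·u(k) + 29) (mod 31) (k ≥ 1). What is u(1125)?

18

u(1) = 26,  u(2) = 4,  u(3) = 18,  u(4) = 26.
The sequence repeats with period 3.
So u(1125) = u(1 + ((1125-1) mod 3)) = u(3) = 18.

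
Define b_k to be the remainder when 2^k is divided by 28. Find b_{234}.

8

b_1 = 2; b_2 = 4; b_3 = 8; b_4 = 16; b_5 = 4.
Since b_5 = b_2 = 4, the sequence is eventually periodic: after a pre-period of length 1 it cycles with period 3.
For k ≥ 2, b_k depends only on (k - 2) mod 3. (234 - 2) mod 3 = 1, so b_{234} = b_3 = 8.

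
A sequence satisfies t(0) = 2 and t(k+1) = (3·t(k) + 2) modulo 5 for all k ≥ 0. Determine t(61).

3

Listing terms: t(0) = 2,  t(1) = 3,  t(2) = 1,  t(3) = 0,  t(4) = 2.
Since t(4) = t(0) = 2, the sequence is periodic with period 4.
So t(61) = t(0 + ((61-0) mod 4)) = t(1) = 3.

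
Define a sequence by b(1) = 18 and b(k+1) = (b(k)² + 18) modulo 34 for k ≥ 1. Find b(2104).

We have b(1) = 18,  b(2) = 2,  b(3) = 22,  b(4) = 26,  b(5) = 14,  b(6) = 10,  b(7) = 16,  b(8) = 2.
Since b(8) = b(2) = 2, the sequence is eventually periodic: after a pre-period of length 1 it cycles with period 6.
For k ≥ 2, b(k) depends only on (k - 2) mod 6. (2104 - 2) mod 6 = 2, so b(2104) = b(4) = 26.

26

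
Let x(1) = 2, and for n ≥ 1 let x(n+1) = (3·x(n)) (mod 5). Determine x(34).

1

Listing terms: x(1) = 2,  x(2) = 1,  x(3) = 3,  x(4) = 4,  x(5) = 2.
The sequence repeats with period 4.
(34 - 1) mod 4 = 1, so x(34) = x(2) = 1.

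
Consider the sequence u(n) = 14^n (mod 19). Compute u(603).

18

Listing terms: u(1) = 14, u(2) = 6, u(3) = 8, u(4) = 17, u(5) = 10, u(6) = 7, u(7) = 3, u(8) = 4, u(9) = 18, u(10) = 5, u(11) = 13, u(12) = 11, u(13) = 2, u(14) = 9, u(15) = 12, u(16) = 16, u(17) = 15, u(18) = 1, u(19) = 14.
The sequence repeats with period 18.
So u(603) = u(1 + ((603-1) mod 18)) = u(9) = 18.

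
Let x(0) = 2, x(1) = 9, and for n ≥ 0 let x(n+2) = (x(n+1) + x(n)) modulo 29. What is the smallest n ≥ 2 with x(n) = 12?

We have x(0) = 2, x(1) = 9, x(2) = 11, x(3) = 20, x(4) = 2, x(5) = 22, x(6) = 24, x(7) = 17, x(8) = 12, x(9) = 0, x(10) = 12, x(11) = 12, x(12) = 24, x(13) = 7, x(14) = 2, x(15) = 9.
The sequence repeats with period 14.
The value 12 first appears (with n ≥ 2) at x(8).

8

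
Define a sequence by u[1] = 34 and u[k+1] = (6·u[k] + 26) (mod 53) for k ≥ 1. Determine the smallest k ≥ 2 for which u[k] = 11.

6

Listing terms: u[1] = 34,  u[2] = 18,  u[3] = 28,  u[4] = 35,  u[5] = 24,  u[6] = 11,  u[7] = 39,  u[8] = 48,  u[9] = 49,  u[10] = 2,  u[11] = 38,  u[12] = 42,  u[13] = 13,  u[14] = 51,  u[15] = 14,  u[16] = 4,  u[17] = 50,  u[18] = 8,  u[19] = 21,  u[20] = 46,  u[21] = 37,  u[22] = 36,  u[23] = 30,  u[24] = 47,  u[25] = 43,  u[26] = 19,  u[27] = 34.
Since u[27] = u[1] = 34, the sequence is periodic with period 26.
The value 11 first appears (with k ≥ 2) at u[6].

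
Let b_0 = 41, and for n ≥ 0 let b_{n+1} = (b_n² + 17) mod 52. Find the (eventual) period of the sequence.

Listing terms: b_0 = 41,  b_1 = 34,  b_2 = 29,  b_3 = 26,  b_4 = 17,  b_5 = 46,  b_6 = 1,  b_7 = 18,  b_8 = 29.
Since b_8 = b_2 = 29, the sequence is eventually periodic: after a pre-period of length 2 it cycles with period 6.

6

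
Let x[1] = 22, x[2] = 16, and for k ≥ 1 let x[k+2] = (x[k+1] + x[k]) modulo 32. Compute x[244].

x[1] = 22, x[2] = 16, x[3] = 6, x[4] = 22, x[5] = 28, x[6] = 18, x[7] = 14, x[8] = 0, x[9] = 14, x[10] = 14, x[11] = 28, x[12] = 10, x[13] = 6, x[14] = 16, x[15] = 22, x[16] = 6, x[17] = 28, x[18] = 2, x[19] = 30, x[20] = 0, x[21] = 30, x[22] = 30, x[23] = 28, x[24] = 26, x[25] = 22, x[26] = 16.
Since (x[25], x[26]) = (x[1], x[2]) = (22, 16) (two consecutive terms determine the rest), the sequence is periodic with period 24.
(244 - 1) mod 24 = 3, so x[244] = x[4] = 22.

22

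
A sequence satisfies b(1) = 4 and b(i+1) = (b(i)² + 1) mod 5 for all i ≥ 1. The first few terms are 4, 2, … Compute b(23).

Listing terms: b(1) = 4, b(2) = 2, b(3) = 0, b(4) = 1, b(5) = 2.
Since b(5) = b(2) = 2, the sequence is eventually periodic: after a pre-period of length 1 it cycles with period 3.
For i ≥ 2, b(i) depends only on (i - 2) mod 3. (23 - 2) mod 3 = 0, so b(23) = b(2) = 2.

2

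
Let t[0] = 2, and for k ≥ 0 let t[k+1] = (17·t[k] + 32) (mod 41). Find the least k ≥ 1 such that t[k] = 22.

We have t[0] = 2,  t[1] = 25,  t[2] = 6,  t[3] = 11,  t[4] = 14,  t[5] = 24,  t[6] = 30,  t[7] = 9,  t[8] = 21,  t[9] = 20,  t[10] = 3,  t[11] = 1,  t[12] = 8,  t[13] = 4,  t[14] = 18,  t[15] = 10,  t[16] = 38,  t[17] = 22,  t[18] = 37,  t[19] = 5,  t[20] = 35,  t[21] = 12,  t[22] = 31,  t[23] = 26,  t[24] = 23,  t[25] = 13,  t[26] = 7,  t[27] = 28,  t[28] = 16,  t[29] = 17,  t[30] = 34,  t[31] = 36,  t[32] = 29,  t[33] = 33,  t[34] = 19,  t[35] = 27,  t[36] = 40,  t[37] = 15,  t[38] = 0,  t[39] = 32,  t[40] = 2.
Since t[40] = t[0] = 2, the sequence is periodic with period 40.
The value 22 first appears (with k ≥ 1) at t[17].

17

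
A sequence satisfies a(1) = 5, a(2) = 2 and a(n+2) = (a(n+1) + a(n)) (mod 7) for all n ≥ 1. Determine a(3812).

We have a(1) = 5,  a(2) = 2,  a(3) = 0,  a(4) = 2,  a(5) = 2,  a(6) = 4,  a(7) = 6,  a(8) = 3,  a(9) = 2,  a(10) = 5,  a(11) = 0,  a(12) = 5,  a(13) = 5,  a(14) = 3,  a(15) = 1,  a(16) = 4,  a(17) = 5,  a(18) = 2.
The sequence repeats with period 16.
(3812 - 1) mod 16 = 3, so a(3812) = a(4) = 2.

2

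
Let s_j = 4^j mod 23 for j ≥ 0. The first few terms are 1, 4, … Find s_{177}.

4

Computing terms: s_0 = 1,  s_1 = 4,  s_2 = 16,  s_3 = 18,  s_4 = 3,  s_5 = 12,  s_6 = 2,  s_7 = 8,  s_8 = 9,  s_9 = 13,  s_{10} = 6,  s_{11} = 1.
The sequence repeats with period 11.
So s_{177} = s_{0 + ((177-0) mod 11)} = s_1 = 4.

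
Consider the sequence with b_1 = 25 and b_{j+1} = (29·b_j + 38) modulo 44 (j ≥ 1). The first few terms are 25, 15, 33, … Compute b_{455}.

We have b_1 = 25, b_2 = 15, b_3 = 33, b_4 = 27, b_5 = 29, b_6 = 43, b_7 = 9, b_8 = 35, b_9 = 41, b_{10} = 39, b_{11} = 25.
The sequence repeats with period 10.
So b_{455} = b_{1 + ((455-1) mod 10)} = b_5 = 29.

29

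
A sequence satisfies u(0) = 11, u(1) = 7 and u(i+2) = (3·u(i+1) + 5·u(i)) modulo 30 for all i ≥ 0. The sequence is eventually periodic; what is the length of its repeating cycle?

We have u(0) = 11,  u(1) = 7,  u(2) = 16,  u(3) = 23,  u(4) = 29,  u(5) = 22,  u(6) = 1,  u(7) = 23,  u(8) = 14,  u(9) = 7,  u(10) = 1,  u(11) = 8,  u(12) = 29,  u(13) = 7,  u(14) = 16.
Since (u(13), u(14)) = (u(1), u(2)) = (7, 16) (two consecutive terms determine the rest), the sequence is eventually periodic: after a pre-period of length 1 it cycles with period 12.

12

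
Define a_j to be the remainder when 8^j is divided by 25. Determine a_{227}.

2

Computing terms: a_0 = 1, a_1 = 8, a_2 = 14, a_3 = 12, a_4 = 21, a_5 = 18, a_6 = 19, a_7 = 2, a_8 = 16, a_9 = 3, a_{10} = 24, a_{11} = 17, a_{12} = 11, a_{13} = 13, a_{14} = 4, a_{15} = 7, a_{16} = 6, a_{17} = 23, a_{18} = 9, a_{19} = 22, a_{20} = 1.
Since a_{20} = a_0 = 1, the sequence is periodic with period 20.
So a_{227} = a_{0 + ((227-0) mod 20)} = a_7 = 2.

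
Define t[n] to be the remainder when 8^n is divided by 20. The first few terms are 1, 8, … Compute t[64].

t[0] = 1,  t[1] = 8,  t[2] = 4,  t[3] = 12,  t[4] = 16,  t[5] = 8.
Since t[5] = t[1] = 8, the sequence is eventually periodic: after a pre-period of length 1 it cycles with period 4.
For n ≥ 1, t[n] depends only on (n - 1) mod 4. (64 - 1) mod 4 = 3, so t[64] = t[4] = 16.

16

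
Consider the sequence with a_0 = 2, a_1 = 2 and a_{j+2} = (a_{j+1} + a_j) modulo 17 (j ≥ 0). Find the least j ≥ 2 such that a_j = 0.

Computing terms: a_0 = 2, a_1 = 2, a_2 = 4, a_3 = 6, a_4 = 10, a_5 = 16, a_6 = 9, a_7 = 8, a_8 = 0, a_9 = 8, a_{10} = 8, a_{11} = 16, a_{12} = 7, a_{13} = 6, a_{14} = 13, a_{15} = 2, a_{16} = 15, a_{17} = 0, a_{18} = 15, a_{19} = 15, a_{20} = 13, a_{21} = 11, a_{22} = 7, a_{23} = 1, a_{24} = 8, a_{25} = 9, a_{26} = 0, a_{27} = 9, a_{28} = 9, a_{29} = 1, a_{30} = 10, a_{31} = 11, a_{32} = 4, a_{33} = 15, a_{34} = 2, a_{35} = 0, a_{36} = 2, a_{37} = 2.
The sequence repeats with period 36.
The value 0 first appears (with j ≥ 2) at a_8.

8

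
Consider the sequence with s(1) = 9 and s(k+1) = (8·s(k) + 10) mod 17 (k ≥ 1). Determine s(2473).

Listing terms: s(1) = 9,  s(2) = 14,  s(3) = 3,  s(4) = 0,  s(5) = 10,  s(6) = 5,  s(7) = 16,  s(8) = 2,  s(9) = 9.
Since s(9) = s(1) = 9, the sequence is periodic with period 8.
So s(2473) = s(1 + ((2473-1) mod 8)) = s(1) = 9.

9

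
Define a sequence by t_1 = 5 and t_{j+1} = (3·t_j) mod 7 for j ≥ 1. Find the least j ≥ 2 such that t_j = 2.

4

Listing terms: t_1 = 5,  t_2 = 1,  t_3 = 3,  t_4 = 2,  t_5 = 6,  t_6 = 4,  t_7 = 5.
The sequence repeats with period 6.
The value 2 first appears (with j ≥ 2) at t_4.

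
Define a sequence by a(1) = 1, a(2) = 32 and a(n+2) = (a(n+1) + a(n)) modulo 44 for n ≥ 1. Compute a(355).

Listing terms: a(1) = 1,  a(2) = 32,  a(3) = 33,  a(4) = 21,  a(5) = 10,  a(6) = 31,  a(7) = 41,  a(8) = 28,  a(9) = 25,  a(10) = 9,  a(11) = 34,  a(12) = 43,  a(13) = 33,  a(14) = 32,  a(15) = 21,  a(16) = 9,  a(17) = 30,  a(18) = 39,  a(19) = 25,  a(20) = 20,  a(21) = 1,  a(22) = 21,  a(23) = 22,  a(24) = 43,  a(25) = 21,  a(26) = 20,  a(27) = 41,  a(28) = 17,  a(29) = 14,  a(30) = 31,  a(31) = 1,  a(32) = 32.
The sequence repeats with period 30.
(355 - 1) mod 30 = 24, so a(355) = a(25) = 21.

21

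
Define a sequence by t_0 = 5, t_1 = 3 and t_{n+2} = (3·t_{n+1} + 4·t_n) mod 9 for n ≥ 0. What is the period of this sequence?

6

t_0 = 5, t_1 = 3, t_2 = 2, t_3 = 0, t_4 = 8, t_5 = 6, t_6 = 5, t_7 = 3.
Since (t_6, t_7) = (t_0, t_1) = (5, 3) (two consecutive terms determine the rest), the sequence is periodic with period 6.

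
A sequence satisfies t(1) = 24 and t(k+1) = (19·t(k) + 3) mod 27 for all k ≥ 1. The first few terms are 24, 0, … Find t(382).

We have t(1) = 24, t(2) = 0, t(3) = 3, t(4) = 6, t(5) = 9, t(6) = 12, t(7) = 15, t(8) = 18, t(9) = 21, t(10) = 24.
Since t(10) = t(1) = 24, the sequence is periodic with period 9.
So t(382) = t(1 + ((382-1) mod 9)) = t(4) = 6.

6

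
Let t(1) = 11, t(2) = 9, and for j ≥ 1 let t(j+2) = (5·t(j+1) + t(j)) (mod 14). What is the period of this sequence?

Listing terms: t(1) = 11; t(2) = 9; t(3) = 0; t(4) = 9; t(5) = 3; t(6) = 10; t(7) = 11; t(8) = 9.
The sequence repeats with period 6.

6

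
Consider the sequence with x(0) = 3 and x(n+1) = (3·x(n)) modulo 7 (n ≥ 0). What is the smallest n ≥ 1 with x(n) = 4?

3

x(0) = 3,  x(1) = 2,  x(2) = 6,  x(3) = 4,  x(4) = 5,  x(5) = 1,  x(6) = 3.
The sequence repeats with period 6.
The value 4 first appears (with n ≥ 1) at x(3).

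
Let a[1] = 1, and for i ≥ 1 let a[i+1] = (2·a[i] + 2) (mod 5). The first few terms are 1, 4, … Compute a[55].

We have a[1] = 1,  a[2] = 4,  a[3] = 0,  a[4] = 2,  a[5] = 1.
The sequence repeats with period 4.
So a[55] = a[1 + ((55-1) mod 4)] = a[3] = 0.

0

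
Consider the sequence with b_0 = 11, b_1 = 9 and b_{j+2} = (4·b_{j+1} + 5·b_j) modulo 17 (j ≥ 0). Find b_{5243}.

12

Listing terms: b_0 = 11, b_1 = 9, b_2 = 6, b_3 = 1, b_4 = 0, b_5 = 5, b_6 = 3, b_7 = 3, b_8 = 10, b_9 = 4, b_{10} = 15, b_{11} = 12, b_{12} = 4, b_{13} = 8, b_{14} = 1, b_{15} = 10, b_{16} = 11, b_{17} = 9.
Since (b_{16}, b_{17}) = (b_0, b_1) = (11, 9) (two consecutive terms determine the rest), the sequence is periodic with period 16.
So b_{5243} = b_{0 + ((5243-0) mod 16)} = b_{11} = 12.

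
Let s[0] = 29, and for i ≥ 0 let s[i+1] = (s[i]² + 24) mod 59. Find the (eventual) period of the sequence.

Computing terms: s[0] = 29; s[1] = 39; s[2] = 11; s[3] = 27; s[4] = 45; s[5] = 43; s[6] = 44; s[7] = 13; s[8] = 16; s[9] = 44.
Since s[9] = s[6] = 44, the sequence is eventually periodic: after a pre-period of length 6 it cycles with period 3.

3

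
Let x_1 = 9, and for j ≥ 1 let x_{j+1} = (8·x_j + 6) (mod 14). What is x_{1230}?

12

We have x_1 = 9, x_2 = 8, x_3 = 0, x_4 = 6, x_5 = 12, x_6 = 4, x_7 = 10, x_8 = 2, x_9 = 8.
Since x_9 = x_2 = 8, the sequence is eventually periodic: after a pre-period of length 1 it cycles with period 7.
For j ≥ 2, x_j depends only on (j - 2) mod 7. (1230 - 2) mod 7 = 3, so x_{1230} = x_5 = 12.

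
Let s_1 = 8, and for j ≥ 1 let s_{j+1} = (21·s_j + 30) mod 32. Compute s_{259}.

28

We have s_1 = 8, s_2 = 6, s_3 = 28, s_4 = 10, s_5 = 16, s_6 = 14, s_7 = 4, s_8 = 18, s_9 = 24, s_{10} = 22, s_{11} = 12, s_{12} = 26, s_{13} = 0, s_{14} = 30, s_{15} = 20, s_{16} = 2, s_{17} = 8.
The sequence repeats with period 16.
(259 - 1) mod 16 = 2, so s_{259} = s_3 = 28.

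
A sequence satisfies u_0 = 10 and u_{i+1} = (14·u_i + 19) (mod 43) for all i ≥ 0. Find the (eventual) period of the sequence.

u_0 = 10,  u_1 = 30,  u_2 = 9,  u_3 = 16,  u_4 = 28,  u_5 = 24,  u_6 = 11,  u_7 = 1,  u_8 = 33,  u_9 = 8,  u_{10} = 2,  u_{11} = 4,  u_{12} = 32,  u_{13} = 37,  u_{14} = 21,  u_{15} = 12,  u_{16} = 15,  u_{17} = 14,  u_{18} = 0,  u_{19} = 19,  u_{20} = 27,  u_{21} = 10.
The sequence repeats with period 21.

21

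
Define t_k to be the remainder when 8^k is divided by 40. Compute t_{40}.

16

We have t_0 = 1,  t_1 = 8,  t_2 = 24,  t_3 = 32,  t_4 = 16,  t_5 = 8.
Since t_5 = t_1 = 8, the sequence is eventually periodic: after a pre-period of length 1 it cycles with period 4.
For k ≥ 1, t_k depends only on (k - 1) mod 4. (40 - 1) mod 4 = 3, so t_{40} = t_4 = 16.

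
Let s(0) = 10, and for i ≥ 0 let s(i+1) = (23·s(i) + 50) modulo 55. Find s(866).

Computing terms: s(0) = 10,  s(1) = 5,  s(2) = 0,  s(3) = 50,  s(4) = 45,  s(5) = 40,  s(6) = 35,  s(7) = 30,  s(8) = 25,  s(9) = 20,  s(10) = 15,  s(11) = 10.
The sequence repeats with period 11.
So s(866) = s(0 + ((866-0) mod 11)) = s(8) = 25.

25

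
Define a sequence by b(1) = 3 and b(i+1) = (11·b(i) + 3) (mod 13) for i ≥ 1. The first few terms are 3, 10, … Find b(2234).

10

Listing terms: b(1) = 3,  b(2) = 10,  b(3) = 9,  b(4) = 11,  b(5) = 7,  b(6) = 2,  b(7) = 12,  b(8) = 5,  b(9) = 6,  b(10) = 4,  b(11) = 8,  b(12) = 0,  b(13) = 3.
Since b(13) = b(1) = 3, the sequence is periodic with period 12.
So b(2234) = b(1 + ((2234-1) mod 12)) = b(2) = 10.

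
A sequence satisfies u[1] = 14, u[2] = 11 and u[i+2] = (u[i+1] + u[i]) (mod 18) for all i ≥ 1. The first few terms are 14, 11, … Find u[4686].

7

We have u[1] = 14; u[2] = 11; u[3] = 7; u[4] = 0; u[5] = 7; u[6] = 7; u[7] = 14; u[8] = 3; u[9] = 17; u[10] = 2; u[11] = 1; u[12] = 3; u[13] = 4; u[14] = 7; u[15] = 11; u[16] = 0; u[17] = 11; u[18] = 11; u[19] = 4; u[20] = 15; u[21] = 1; u[22] = 16; u[23] = 17; u[24] = 15; u[25] = 14; u[26] = 11.
The sequence repeats with period 24.
(4686 - 1) mod 24 = 5, so u[4686] = u[6] = 7.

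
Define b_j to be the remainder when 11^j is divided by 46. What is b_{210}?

Computing terms: b_0 = 1, b_1 = 11, b_2 = 29, b_3 = 43, b_4 = 13, b_5 = 5, b_6 = 9, b_7 = 7, b_8 = 31, b_9 = 19, b_{10} = 25, b_{11} = 45, b_{12} = 35, b_{13} = 17, b_{14} = 3, b_{15} = 33, b_{16} = 41, b_{17} = 37, b_{18} = 39, b_{19} = 15, b_{20} = 27, b_{21} = 21, b_{22} = 1.
Since b_{22} = b_0 = 1, the sequence is periodic with period 22.
So b_{210} = b_{0 + ((210-0) mod 22)} = b_{12} = 35.

35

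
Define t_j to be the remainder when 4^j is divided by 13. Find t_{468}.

1

We have t_1 = 4; t_2 = 3; t_3 = 12; t_4 = 9; t_5 = 10; t_6 = 1; t_7 = 4.
The sequence repeats with period 6.
(468 - 1) mod 6 = 5, so t_{468} = t_6 = 1.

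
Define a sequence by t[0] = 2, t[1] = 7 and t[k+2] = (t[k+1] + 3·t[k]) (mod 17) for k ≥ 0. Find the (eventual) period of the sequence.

16

Computing terms: t[0] = 2; t[1] = 7; t[2] = 13; t[3] = 0; t[4] = 5; t[5] = 5; t[6] = 3; t[7] = 1; t[8] = 10; t[9] = 13; t[10] = 9; t[11] = 14; t[12] = 7; t[13] = 15; t[14] = 2; t[15] = 13; t[16] = 2; t[17] = 7.
Since (t[16], t[17]) = (t[0], t[1]) = (2, 7) (two consecutive terms determine the rest), the sequence is periodic with period 16.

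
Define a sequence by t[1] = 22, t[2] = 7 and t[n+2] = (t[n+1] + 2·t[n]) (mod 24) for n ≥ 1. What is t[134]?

1

Listing terms: t[1] = 22, t[2] = 7, t[3] = 3, t[4] = 17, t[5] = 23, t[6] = 9, t[7] = 7, t[8] = 1, t[9] = 15, t[10] = 17, t[11] = 23.
Since (t[10], t[11]) = (t[4], t[5]) = (17, 23) (two consecutive terms determine the rest), the sequence is eventually periodic: after a pre-period of length 3 it cycles with period 6.
For n ≥ 4, t[n] depends only on (n - 4) mod 6. (134 - 4) mod 6 = 4, so t[134] = t[8] = 1.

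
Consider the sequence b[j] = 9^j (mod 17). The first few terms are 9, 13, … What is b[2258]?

Listing terms: b[1] = 9,  b[2] = 13,  b[3] = 15,  b[4] = 16,  b[5] = 8,  b[6] = 4,  b[7] = 2,  b[8] = 1,  b[9] = 9.
The sequence repeats with period 8.
So b[2258] = b[1 + ((2258-1) mod 8)] = b[2] = 13.

13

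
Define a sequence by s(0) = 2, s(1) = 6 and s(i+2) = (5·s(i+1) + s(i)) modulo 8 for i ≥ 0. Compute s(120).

2

Listing terms: s(0) = 2,  s(1) = 6,  s(2) = 0,  s(3) = 6,  s(4) = 6,  s(5) = 4,  s(6) = 2,  s(7) = 6.
Since (s(6), s(7)) = (s(0), s(1)) = (2, 6) (two consecutive terms determine the rest), the sequence is periodic with period 6.
So s(120) = s(0 + ((120-0) mod 6)) = s(0) = 2.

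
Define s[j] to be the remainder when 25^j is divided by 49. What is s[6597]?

Listing terms: s[0] = 1; s[1] = 25; s[2] = 37; s[3] = 43; s[4] = 46; s[5] = 23; s[6] = 36; s[7] = 18; s[8] = 9; s[9] = 29; s[10] = 39; s[11] = 44; s[12] = 22; s[13] = 11; s[14] = 30; s[15] = 15; s[16] = 32; s[17] = 16; s[18] = 8; s[19] = 4; s[20] = 2; s[21] = 1.
The sequence repeats with period 21.
So s[6597] = s[0 + ((6597-0) mod 21)] = s[3] = 43.

43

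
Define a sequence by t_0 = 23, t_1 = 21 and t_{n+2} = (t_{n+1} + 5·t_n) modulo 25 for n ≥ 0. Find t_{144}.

Listing terms: t_0 = 23, t_1 = 21, t_2 = 11, t_3 = 16, t_4 = 21, t_5 = 1, t_6 = 6, t_7 = 11, t_8 = 16.
Since (t_7, t_8) = (t_2, t_3) = (11, 16) (two consecutive terms determine the rest), the sequence is eventually periodic: after a pre-period of length 2 it cycles with period 5.
For n ≥ 2, t_n depends only on (n - 2) mod 5. (144 - 2) mod 5 = 2, so t_{144} = t_4 = 21.

21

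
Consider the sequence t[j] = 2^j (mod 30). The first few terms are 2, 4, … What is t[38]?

Computing terms: t[1] = 2,  t[2] = 4,  t[3] = 8,  t[4] = 16,  t[5] = 2.
Since t[5] = t[1] = 2, the sequence is periodic with period 4.
(38 - 1) mod 4 = 1, so t[38] = t[2] = 4.

4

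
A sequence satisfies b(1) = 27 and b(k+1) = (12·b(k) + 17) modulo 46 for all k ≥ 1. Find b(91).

15

b(1) = 27,  b(2) = 19,  b(3) = 15,  b(4) = 13,  b(5) = 35,  b(6) = 23,  b(7) = 17,  b(8) = 37,  b(9) = 1,  b(10) = 29,  b(11) = 43,  b(12) = 27.
The sequence repeats with period 11.
(91 - 1) mod 11 = 2, so b(91) = b(3) = 15.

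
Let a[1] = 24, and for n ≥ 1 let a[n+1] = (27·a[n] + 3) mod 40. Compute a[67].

20

We have a[1] = 24; a[2] = 11; a[3] = 20; a[4] = 23; a[5] = 24.
Since a[5] = a[1] = 24, the sequence is periodic with period 4.
(67 - 1) mod 4 = 2, so a[67] = a[3] = 20.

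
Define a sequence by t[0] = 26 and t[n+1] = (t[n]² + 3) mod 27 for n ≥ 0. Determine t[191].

Computing terms: t[0] = 26, t[1] = 4, t[2] = 19, t[3] = 13, t[4] = 10, t[5] = 22, t[6] = 1, t[7] = 4.
Since t[7] = t[1] = 4, the sequence is eventually periodic: after a pre-period of length 1 it cycles with period 6.
For n ≥ 1, t[n] depends only on (n - 1) mod 6. (191 - 1) mod 6 = 4, so t[191] = t[5] = 22.

22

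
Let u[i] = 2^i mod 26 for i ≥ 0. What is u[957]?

u[0] = 1; u[1] = 2; u[2] = 4; u[3] = 8; u[4] = 16; u[5] = 6; u[6] = 12; u[7] = 24; u[8] = 22; u[9] = 18; u[10] = 10; u[11] = 20; u[12] = 14; u[13] = 2.
Since u[13] = u[1] = 2, the sequence is eventually periodic: after a pre-period of length 1 it cycles with period 12.
For i ≥ 1, u[i] depends only on (i - 1) mod 12. (957 - 1) mod 12 = 8, so u[957] = u[9] = 18.

18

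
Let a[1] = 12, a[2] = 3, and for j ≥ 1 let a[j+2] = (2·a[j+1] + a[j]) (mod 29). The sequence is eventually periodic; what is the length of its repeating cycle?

Computing terms: a[1] = 12,  a[2] = 3,  a[3] = 18,  a[4] = 10,  a[5] = 9,  a[6] = 28,  a[7] = 7,  a[8] = 13,  a[9] = 4,  a[10] = 21,  a[11] = 17,  a[12] = 26,  a[13] = 11,  a[14] = 19,  a[15] = 20,  a[16] = 1,  a[17] = 22,  a[18] = 16,  a[19] = 25,  a[20] = 8,  a[21] = 12,  a[22] = 3.
The sequence repeats with period 20.

20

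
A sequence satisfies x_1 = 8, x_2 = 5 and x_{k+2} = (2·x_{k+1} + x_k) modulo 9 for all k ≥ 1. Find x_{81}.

We have x_1 = 8,  x_2 = 5,  x_3 = 0,  x_4 = 5,  x_5 = 1,  x_6 = 7,  x_7 = 6,  x_8 = 1,  x_9 = 8,  x_{10} = 8,  x_{11} = 6,  x_{12} = 2,  x_{13} = 1,  x_{14} = 4,  x_{15} = 0,  x_{16} = 4,  x_{17} = 8,  x_{18} = 2,  x_{19} = 3,  x_{20} = 8,  x_{21} = 1,  x_{22} = 1,  x_{23} = 3,  x_{24} = 7,  x_{25} = 8,  x_{26} = 5.
The sequence repeats with period 24.
(81 - 1) mod 24 = 8, so x_{81} = x_9 = 8.

8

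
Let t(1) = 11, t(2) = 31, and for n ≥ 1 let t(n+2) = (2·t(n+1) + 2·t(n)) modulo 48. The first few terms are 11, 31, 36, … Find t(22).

32

t(1) = 11, t(2) = 31, t(3) = 36, t(4) = 38, t(5) = 4, t(6) = 36, t(7) = 32, t(8) = 40, t(9) = 0, t(10) = 32, t(11) = 16, t(12) = 0, t(13) = 32.
Since (t(12), t(13)) = (t(9), t(10)) = (0, 32) (two consecutive terms determine the rest), the sequence is eventually periodic: after a pre-period of length 8 it cycles with period 3.
For n ≥ 9, t(n) depends only on (n - 9) mod 3. (22 - 9) mod 3 = 1, so t(22) = t(10) = 32.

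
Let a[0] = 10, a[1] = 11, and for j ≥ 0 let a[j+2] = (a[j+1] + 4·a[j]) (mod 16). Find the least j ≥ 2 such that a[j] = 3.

Computing terms: a[0] = 10, a[1] = 11, a[2] = 3, a[3] = 15, a[4] = 11, a[5] = 7, a[6] = 3, a[7] = 15.
Since (a[6], a[7]) = (a[2], a[3]) = (3, 15) (two consecutive terms determine the rest), the sequence is eventually periodic: after a pre-period of length 2 it cycles with period 4.
The value 3 first appears (with j ≥ 2) at a[2].

2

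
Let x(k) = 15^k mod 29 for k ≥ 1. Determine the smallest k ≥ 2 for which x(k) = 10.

Listing terms: x(1) = 15, x(2) = 22, x(3) = 11, x(4) = 20, x(5) = 10, x(6) = 5, x(7) = 17, x(8) = 23, x(9) = 26, x(10) = 13, x(11) = 21, x(12) = 25, x(13) = 27, x(14) = 28, x(15) = 14, x(16) = 7, x(17) = 18, x(18) = 9, x(19) = 19, x(20) = 24, x(21) = 12, x(22) = 6, x(23) = 3, x(24) = 16, x(25) = 8, x(26) = 4, x(27) = 2, x(28) = 1, x(29) = 15.
Since x(29) = x(1) = 15, the sequence is periodic with period 28.
The value 10 first appears (with k ≥ 2) at x(5).

5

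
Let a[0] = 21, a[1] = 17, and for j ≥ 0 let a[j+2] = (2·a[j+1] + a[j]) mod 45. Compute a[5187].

We have a[0] = 21, a[1] = 17, a[2] = 10, a[3] = 37, a[4] = 39, a[5] = 25, a[6] = 44, a[7] = 23, a[8] = 0, a[9] = 23, a[10] = 1, a[11] = 25, a[12] = 6, a[13] = 37, a[14] = 35, a[15] = 17, a[16] = 24, a[17] = 20, a[18] = 19, a[19] = 13, a[20] = 0, a[21] = 13, a[22] = 26, a[23] = 20, a[24] = 21, a[25] = 17.
The sequence repeats with period 24.
So a[5187] = a[0 + ((5187-0) mod 24)] = a[3] = 37.

37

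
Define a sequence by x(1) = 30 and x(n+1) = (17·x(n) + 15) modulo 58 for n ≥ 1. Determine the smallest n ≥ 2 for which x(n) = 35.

4

Listing terms: x(1) = 30; x(2) = 3; x(3) = 8; x(4) = 35; x(5) = 30.
Since x(5) = x(1) = 30, the sequence is periodic with period 4.
The value 35 first appears (with n ≥ 2) at x(4).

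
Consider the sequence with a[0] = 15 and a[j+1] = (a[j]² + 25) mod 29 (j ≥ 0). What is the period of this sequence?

Computing terms: a[0] = 15; a[1] = 18; a[2] = 1; a[3] = 26; a[4] = 5; a[5] = 21; a[6] = 2; a[7] = 0; a[8] = 25; a[9] = 12; a[10] = 24; a[11] = 21.
Since a[11] = a[5] = 21, the sequence is eventually periodic: after a pre-period of length 5 it cycles with period 6.

6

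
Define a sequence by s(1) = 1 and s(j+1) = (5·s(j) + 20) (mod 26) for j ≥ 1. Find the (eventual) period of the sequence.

4

s(1) = 1, s(2) = 25, s(3) = 15, s(4) = 17, s(5) = 1.
Since s(5) = s(1) = 1, the sequence is periodic with period 4.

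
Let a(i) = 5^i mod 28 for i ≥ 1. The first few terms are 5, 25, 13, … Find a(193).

5

Listing terms: a(1) = 5,  a(2) = 25,  a(3) = 13,  a(4) = 9,  a(5) = 17,  a(6) = 1,  a(7) = 5.
The sequence repeats with period 6.
So a(193) = a(1 + ((193-1) mod 6)) = a(1) = 5.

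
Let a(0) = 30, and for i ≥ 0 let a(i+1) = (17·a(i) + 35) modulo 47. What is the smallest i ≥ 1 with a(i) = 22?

a(0) = 30,  a(1) = 28,  a(2) = 41,  a(3) = 27,  a(4) = 24,  a(5) = 20,  a(6) = 46,  a(7) = 18,  a(8) = 12,  a(9) = 4,  a(10) = 9,  a(11) = 0,  a(12) = 35,  a(13) = 19,  a(14) = 29,  a(15) = 11,  a(16) = 34,  a(17) = 2,  a(18) = 22,  a(19) = 33,  a(20) = 32,  a(21) = 15,  a(22) = 8,  a(23) = 30.
Since a(23) = a(0) = 30, the sequence is periodic with period 23.
The value 22 first appears (with i ≥ 1) at a(18).

18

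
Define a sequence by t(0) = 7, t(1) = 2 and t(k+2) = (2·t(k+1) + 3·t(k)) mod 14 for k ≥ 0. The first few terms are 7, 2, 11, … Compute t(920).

Listing terms: t(0) = 7; t(1) = 2; t(2) = 11; t(3) = 0; t(4) = 5; t(5) = 10; t(6) = 7; t(7) = 2.
The sequence repeats with period 6.
(920 - 0) mod 6 = 2, so t(920) = t(2) = 11.

11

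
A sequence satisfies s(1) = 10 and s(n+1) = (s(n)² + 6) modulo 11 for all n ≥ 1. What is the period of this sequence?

5

s(1) = 10, s(2) = 7, s(3) = 0, s(4) = 6, s(5) = 9, s(6) = 10.
Since s(6) = s(1) = 10, the sequence is periodic with period 5.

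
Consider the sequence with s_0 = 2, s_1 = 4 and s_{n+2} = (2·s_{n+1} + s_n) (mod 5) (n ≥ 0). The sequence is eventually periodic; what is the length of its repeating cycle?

12

s_0 = 2, s_1 = 4, s_2 = 0, s_3 = 4, s_4 = 3, s_5 = 0, s_6 = 3, s_7 = 1, s_8 = 0, s_9 = 1, s_{10} = 2, s_{11} = 0, s_{12} = 2, s_{13} = 4.
Since (s_{12}, s_{13}) = (s_0, s_1) = (2, 4) (two consecutive terms determine the rest), the sequence is periodic with period 12.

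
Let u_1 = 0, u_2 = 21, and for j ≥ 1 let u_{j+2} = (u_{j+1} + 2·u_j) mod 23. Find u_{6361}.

Computing terms: u_1 = 0; u_2 = 21; u_3 = 21; u_4 = 17; u_5 = 13; u_6 = 1; u_7 = 4; u_8 = 6; u_9 = 14; u_{10} = 3; u_{11} = 8; u_{12} = 14; u_{13} = 7; u_{14} = 12; u_{15} = 3; u_{16} = 4; u_{17} = 10; u_{18} = 18; u_{19} = 15; u_{20} = 5; u_{21} = 12; u_{22} = 22; u_{23} = 0; u_{24} = 21.
Since (u_{23}, u_{24}) = (u_1, u_2) = (0, 21) (two consecutive terms determine the rest), the sequence is periodic with period 22.
(6361 - 1) mod 22 = 2, so u_{6361} = u_3 = 21.

21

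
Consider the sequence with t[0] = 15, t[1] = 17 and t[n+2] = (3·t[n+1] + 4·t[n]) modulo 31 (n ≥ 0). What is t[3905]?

4

Computing terms: t[0] = 15, t[1] = 17, t[2] = 18, t[3] = 29, t[4] = 4, t[5] = 4, t[6] = 28, t[7] = 7, t[8] = 9, t[9] = 24, t[10] = 15, t[11] = 17.
Since (t[10], t[11]) = (t[0], t[1]) = (15, 17) (two consecutive terms determine the rest), the sequence is periodic with period 10.
So t[3905] = t[0 + ((3905-0) mod 10)] = t[5] = 4.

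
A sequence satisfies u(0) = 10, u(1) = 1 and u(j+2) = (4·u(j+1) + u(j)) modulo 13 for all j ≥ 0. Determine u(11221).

2

u(0) = 10; u(1) = 1; u(2) = 1; u(3) = 5; u(4) = 8; u(5) = 11; u(6) = 0; u(7) = 11; u(8) = 5; u(9) = 5; u(10) = 12; u(11) = 1; u(12) = 3; u(13) = 0; u(14) = 3; u(15) = 12; u(16) = 12; u(17) = 8; u(18) = 5; u(19) = 2; u(20) = 0; u(21) = 2; u(22) = 8; u(23) = 8; u(24) = 1; u(25) = 12; u(26) = 10; u(27) = 0; u(28) = 10; u(29) = 1.
The sequence repeats with period 28.
So u(11221) = u(0 + ((11221-0) mod 28)) = u(21) = 2.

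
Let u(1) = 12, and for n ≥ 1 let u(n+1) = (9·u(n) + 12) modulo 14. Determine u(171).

Listing terms: u(1) = 12,  u(2) = 8,  u(3) = 0,  u(4) = 12.
The sequence repeats with period 3.
(171 - 1) mod 3 = 2, so u(171) = u(3) = 0.

0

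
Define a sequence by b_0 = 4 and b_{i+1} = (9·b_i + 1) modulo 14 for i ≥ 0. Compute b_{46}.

2

Computing terms: b_0 = 4; b_1 = 9; b_2 = 12; b_3 = 11; b_4 = 2; b_5 = 5; b_6 = 4.
Since b_6 = b_0 = 4, the sequence is periodic with period 6.
(46 - 0) mod 6 = 4, so b_{46} = b_4 = 2.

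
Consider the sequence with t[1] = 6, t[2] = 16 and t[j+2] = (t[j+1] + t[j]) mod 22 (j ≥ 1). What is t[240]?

10

Computing terms: t[1] = 6, t[2] = 16, t[3] = 0, t[4] = 16, t[5] = 16, t[6] = 10, t[7] = 4, t[8] = 14, t[9] = 18, t[10] = 10, t[11] = 6, t[12] = 16.
Since (t[11], t[12]) = (t[1], t[2]) = (6, 16) (two consecutive terms determine the rest), the sequence is periodic with period 10.
(240 - 1) mod 10 = 9, so t[240] = t[10] = 10.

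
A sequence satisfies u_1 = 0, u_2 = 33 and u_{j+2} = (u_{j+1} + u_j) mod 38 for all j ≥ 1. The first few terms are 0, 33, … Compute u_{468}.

u_1 = 0, u_2 = 33, u_3 = 33, u_4 = 28, u_5 = 23, u_6 = 13, u_7 = 36, u_8 = 11, u_9 = 9, u_{10} = 20, u_{11} = 29, u_{12} = 11, u_{13} = 2, u_{14} = 13, u_{15} = 15, u_{16} = 28, u_{17} = 5, u_{18} = 33, u_{19} = 0, u_{20} = 33.
Since (u_{19}, u_{20}) = (u_1, u_2) = (0, 33) (two consecutive terms determine the rest), the sequence is periodic with period 18.
(468 - 1) mod 18 = 17, so u_{468} = u_{18} = 33.

33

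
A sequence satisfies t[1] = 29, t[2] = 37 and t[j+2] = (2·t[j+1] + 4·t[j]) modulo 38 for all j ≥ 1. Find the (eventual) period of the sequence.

We have t[1] = 29; t[2] = 37; t[3] = 0; t[4] = 34; t[5] = 30; t[6] = 6; t[7] = 18; t[8] = 22; t[9] = 2; t[10] = 16; t[11] = 2; t[12] = 30; t[13] = 30; t[14] = 28; t[15] = 24; t[16] = 8; t[17] = 36; t[18] = 28; t[19] = 10; t[20] = 18; t[21] = 0; t[22] = 34.
Since (t[21], t[22]) = (t[3], t[4]) = (0, 34) (two consecutive terms determine the rest), the sequence is eventually periodic: after a pre-period of length 2 it cycles with period 18.

18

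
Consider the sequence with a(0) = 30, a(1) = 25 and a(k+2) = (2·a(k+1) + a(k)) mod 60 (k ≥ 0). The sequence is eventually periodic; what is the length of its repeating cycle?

Computing terms: a(0) = 30, a(1) = 25, a(2) = 20, a(3) = 5, a(4) = 30, a(5) = 5, a(6) = 40, a(7) = 25, a(8) = 30, a(9) = 25.
The sequence repeats with period 8.

8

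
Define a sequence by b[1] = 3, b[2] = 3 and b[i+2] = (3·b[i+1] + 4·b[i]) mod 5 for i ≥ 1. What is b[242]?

3

Listing terms: b[1] = 3, b[2] = 3, b[3] = 1, b[4] = 0, b[5] = 4, b[6] = 2, b[7] = 2, b[8] = 4, b[9] = 0, b[10] = 1, b[11] = 3, b[12] = 3.
Since (b[11], b[12]) = (b[1], b[2]) = (3, 3) (two consecutive terms determine the rest), the sequence is periodic with period 10.
(242 - 1) mod 10 = 1, so b[242] = b[2] = 3.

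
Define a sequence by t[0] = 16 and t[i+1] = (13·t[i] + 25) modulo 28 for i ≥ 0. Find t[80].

Listing terms: t[0] = 16; t[1] = 9; t[2] = 2; t[3] = 23; t[4] = 16.
The sequence repeats with period 4.
So t[80] = t[0 + ((80-0) mod 4)] = t[0] = 16.

16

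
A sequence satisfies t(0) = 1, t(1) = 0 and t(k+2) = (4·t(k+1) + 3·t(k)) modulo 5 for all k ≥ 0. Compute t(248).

Listing terms: t(0) = 1; t(1) = 0; t(2) = 3; t(3) = 2; t(4) = 2; t(5) = 4; t(6) = 2; t(7) = 0; t(8) = 1; t(9) = 4; t(10) = 4; t(11) = 3; t(12) = 4; t(13) = 0; t(14) = 2; t(15) = 3; t(16) = 3; t(17) = 1; t(18) = 3; t(19) = 0; t(20) = 4; t(21) = 1; t(22) = 1; t(23) = 2; t(24) = 1; t(25) = 0.
Since (t(24), t(25)) = (t(0), t(1)) = (1, 0) (two consecutive terms determine the rest), the sequence is periodic with period 24.
(248 - 0) mod 24 = 8, so t(248) = t(8) = 1.

1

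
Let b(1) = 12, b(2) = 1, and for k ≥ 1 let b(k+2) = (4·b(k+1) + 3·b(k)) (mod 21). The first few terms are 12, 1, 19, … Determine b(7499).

We have b(1) = 12,  b(2) = 1,  b(3) = 19,  b(4) = 16,  b(5) = 16,  b(6) = 7,  b(7) = 13,  b(8) = 10,  b(9) = 16,  b(10) = 10,  b(11) = 4,  b(12) = 4,  b(13) = 7,  b(14) = 19,  b(15) = 13,  b(16) = 4,  b(17) = 13,  b(18) = 1,  b(19) = 1,  b(20) = 7,  b(21) = 10,  b(22) = 19,  b(23) = 1,  b(24) = 19.
Since (b(23), b(24)) = (b(2), b(3)) = (1, 19) (two consecutive terms determine the rest), the sequence is eventually periodic: after a pre-period of length 1 it cycles with period 21.
For k ≥ 2, b(k) depends only on (k - 2) mod 21. (7499 - 2) mod 21 = 0, so b(7499) = b(2) = 1.

1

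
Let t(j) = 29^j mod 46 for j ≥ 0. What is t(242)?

Computing terms: t(0) = 1, t(1) = 29, t(2) = 13, t(3) = 9, t(4) = 31, t(5) = 25, t(6) = 35, t(7) = 3, t(8) = 41, t(9) = 39, t(10) = 27, t(11) = 1.
The sequence repeats with period 11.
So t(242) = t(0 + ((242-0) mod 11)) = t(0) = 1.

1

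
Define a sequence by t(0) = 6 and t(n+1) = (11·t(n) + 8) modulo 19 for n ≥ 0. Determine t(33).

6

Listing terms: t(0) = 6,  t(1) = 17,  t(2) = 5,  t(3) = 6.
The sequence repeats with period 3.
(33 - 0) mod 3 = 0, so t(33) = t(0) = 6.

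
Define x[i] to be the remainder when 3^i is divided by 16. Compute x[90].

x[0] = 1, x[1] = 3, x[2] = 9, x[3] = 11, x[4] = 1.
Since x[4] = x[0] = 1, the sequence is periodic with period 4.
(90 - 0) mod 4 = 2, so x[90] = x[2] = 9.

9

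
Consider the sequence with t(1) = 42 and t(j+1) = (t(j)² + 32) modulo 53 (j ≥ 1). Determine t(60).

31

t(1) = 42; t(2) = 47; t(3) = 15; t(4) = 45; t(5) = 43; t(6) = 26; t(7) = 19; t(8) = 22; t(9) = 39; t(10) = 16; t(11) = 23; t(12) = 31; t(13) = 39.
Since t(13) = t(9) = 39, the sequence is eventually periodic: after a pre-period of length 8 it cycles with period 4.
For j ≥ 9, t(j) depends only on (j - 9) mod 4. (60 - 9) mod 4 = 3, so t(60) = t(12) = 31.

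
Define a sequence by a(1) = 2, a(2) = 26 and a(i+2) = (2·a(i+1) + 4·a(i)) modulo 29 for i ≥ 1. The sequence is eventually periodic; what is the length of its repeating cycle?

28

Listing terms: a(1) = 2, a(2) = 26, a(3) = 2, a(4) = 21, a(5) = 21, a(6) = 10, a(7) = 17, a(8) = 16, a(9) = 13, a(10) = 3, a(11) = 0, a(12) = 12, a(13) = 24, a(14) = 9, a(15) = 27, a(16) = 3, a(17) = 27, a(18) = 8, a(19) = 8, a(20) = 19, a(21) = 12, a(22) = 13, a(23) = 16, a(24) = 26, a(25) = 0, a(26) = 17, a(27) = 5, a(28) = 20, a(29) = 2, a(30) = 26.
The sequence repeats with period 28.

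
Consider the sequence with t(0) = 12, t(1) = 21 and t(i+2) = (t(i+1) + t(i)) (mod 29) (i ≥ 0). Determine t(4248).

25

Listing terms: t(0) = 12; t(1) = 21; t(2) = 4; t(3) = 25; t(4) = 0; t(5) = 25; t(6) = 25; t(7) = 21; t(8) = 17; t(9) = 9; t(10) = 26; t(11) = 6; t(12) = 3; t(13) = 9; t(14) = 12; t(15) = 21.
Since (t(14), t(15)) = (t(0), t(1)) = (12, 21) (two consecutive terms determine the rest), the sequence is periodic with period 14.
So t(4248) = t(0 + ((4248-0) mod 14)) = t(6) = 25.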